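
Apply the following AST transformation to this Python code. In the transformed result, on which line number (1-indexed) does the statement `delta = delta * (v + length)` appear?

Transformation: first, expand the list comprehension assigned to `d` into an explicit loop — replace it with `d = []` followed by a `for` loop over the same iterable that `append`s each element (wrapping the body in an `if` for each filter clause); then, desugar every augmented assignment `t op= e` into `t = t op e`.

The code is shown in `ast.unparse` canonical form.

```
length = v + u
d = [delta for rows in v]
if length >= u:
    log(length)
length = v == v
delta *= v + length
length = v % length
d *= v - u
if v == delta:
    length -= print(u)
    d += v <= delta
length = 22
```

8

Transformed code:
length = v + u
d = []
for rows in v:
    d.append(delta)
if length >= u:
    log(length)
length = v == v
delta = delta * (v + length)
length = v % length
d = d * (v - u)
if v == delta:
    length = length - print(u)
    d = d + (v <= delta)
length = 22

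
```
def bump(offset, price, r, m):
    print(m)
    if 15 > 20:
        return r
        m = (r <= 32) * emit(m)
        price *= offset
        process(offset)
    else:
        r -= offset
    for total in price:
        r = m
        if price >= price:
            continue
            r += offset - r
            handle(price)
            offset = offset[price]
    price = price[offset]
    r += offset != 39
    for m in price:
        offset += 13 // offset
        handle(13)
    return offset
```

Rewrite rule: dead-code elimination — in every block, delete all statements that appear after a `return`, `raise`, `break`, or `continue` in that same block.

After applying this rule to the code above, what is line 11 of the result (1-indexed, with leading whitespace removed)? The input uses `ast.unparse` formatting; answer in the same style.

Transformed code:
def bump(offset, price, r, m):
    print(m)
    if 15 > 20:
        return r
    else:
        r -= offset
    for total in price:
        r = m
        if price >= price:
            continue
    price = price[offset]
    r += offset != 39
    for m in price:
        offset += 13 // offset
        handle(13)
    return offset

price = price[offset]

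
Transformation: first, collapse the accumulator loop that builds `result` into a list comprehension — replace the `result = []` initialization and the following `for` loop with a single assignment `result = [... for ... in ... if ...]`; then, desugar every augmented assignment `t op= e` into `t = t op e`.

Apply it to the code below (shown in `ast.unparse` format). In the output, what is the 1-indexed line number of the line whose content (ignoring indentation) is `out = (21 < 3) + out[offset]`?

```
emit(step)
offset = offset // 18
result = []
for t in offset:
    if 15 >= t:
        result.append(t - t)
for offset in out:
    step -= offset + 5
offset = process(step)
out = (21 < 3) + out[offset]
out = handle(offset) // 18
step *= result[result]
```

Transformed code:
emit(step)
offset = offset // 18
result = [t - t for t in offset if 15 >= t]
for offset in out:
    step = step - (offset + 5)
offset = process(step)
out = (21 < 3) + out[offset]
out = handle(offset) // 18
step = step * result[result]

7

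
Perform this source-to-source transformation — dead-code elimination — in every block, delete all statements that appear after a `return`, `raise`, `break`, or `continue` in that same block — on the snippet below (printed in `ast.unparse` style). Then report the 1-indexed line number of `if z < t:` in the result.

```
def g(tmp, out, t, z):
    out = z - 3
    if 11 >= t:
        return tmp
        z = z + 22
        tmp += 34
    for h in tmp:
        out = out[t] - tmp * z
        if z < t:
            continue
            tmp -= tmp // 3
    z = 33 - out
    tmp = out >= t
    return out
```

7

Transformed code:
def g(tmp, out, t, z):
    out = z - 3
    if 11 >= t:
        return tmp
    for h in tmp:
        out = out[t] - tmp * z
        if z < t:
            continue
    z = 33 - out
    tmp = out >= t
    return out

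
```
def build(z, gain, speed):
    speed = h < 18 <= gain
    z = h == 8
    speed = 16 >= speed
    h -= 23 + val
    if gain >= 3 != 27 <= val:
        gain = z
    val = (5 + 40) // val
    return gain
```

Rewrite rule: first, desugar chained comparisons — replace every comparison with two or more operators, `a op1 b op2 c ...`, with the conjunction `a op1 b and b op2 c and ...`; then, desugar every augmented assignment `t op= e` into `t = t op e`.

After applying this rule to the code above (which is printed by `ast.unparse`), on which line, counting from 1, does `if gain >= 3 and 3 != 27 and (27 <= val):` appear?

6

Transformed code:
def build(z, gain, speed):
    speed = h < 18 and 18 <= gain
    z = h == 8
    speed = 16 >= speed
    h = h - (23 + val)
    if gain >= 3 and 3 != 27 and (27 <= val):
        gain = z
    val = (5 + 40) // val
    return gain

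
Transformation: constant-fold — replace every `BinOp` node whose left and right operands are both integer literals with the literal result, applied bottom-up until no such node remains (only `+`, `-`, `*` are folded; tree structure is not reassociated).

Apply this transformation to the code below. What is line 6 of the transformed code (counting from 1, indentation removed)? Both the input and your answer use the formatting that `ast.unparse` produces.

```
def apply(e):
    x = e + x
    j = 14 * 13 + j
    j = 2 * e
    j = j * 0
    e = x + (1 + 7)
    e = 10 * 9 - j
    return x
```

e = x + 8

Transformed code:
def apply(e):
    x = e + x
    j = 182 + j
    j = 2 * e
    j = j * 0
    e = x + 8
    e = 90 - j
    return x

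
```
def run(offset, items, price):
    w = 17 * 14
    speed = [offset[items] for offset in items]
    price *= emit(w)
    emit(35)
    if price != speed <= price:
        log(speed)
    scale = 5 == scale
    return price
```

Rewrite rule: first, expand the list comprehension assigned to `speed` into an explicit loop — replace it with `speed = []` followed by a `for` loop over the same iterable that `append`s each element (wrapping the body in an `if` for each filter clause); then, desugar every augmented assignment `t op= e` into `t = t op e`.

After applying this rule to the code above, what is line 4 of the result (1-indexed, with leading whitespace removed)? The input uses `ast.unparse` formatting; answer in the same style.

Transformed code:
def run(offset, items, price):
    w = 17 * 14
    speed = []
    for offset in items:
        speed.append(offset[items])
    price = price * emit(w)
    emit(35)
    if price != speed <= price:
        log(speed)
    scale = 5 == scale
    return price

for offset in items:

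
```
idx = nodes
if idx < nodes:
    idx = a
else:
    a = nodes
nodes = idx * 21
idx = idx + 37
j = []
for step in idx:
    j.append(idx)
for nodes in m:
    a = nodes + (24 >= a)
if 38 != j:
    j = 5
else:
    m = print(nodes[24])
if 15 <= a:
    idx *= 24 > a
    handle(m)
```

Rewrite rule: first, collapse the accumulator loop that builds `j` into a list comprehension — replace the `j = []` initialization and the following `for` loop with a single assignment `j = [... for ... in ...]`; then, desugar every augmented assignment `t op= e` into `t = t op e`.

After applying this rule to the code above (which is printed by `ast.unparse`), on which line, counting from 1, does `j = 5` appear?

12

Transformed code:
idx = nodes
if idx < nodes:
    idx = a
else:
    a = nodes
nodes = idx * 21
idx = idx + 37
j = [idx for step in idx]
for nodes in m:
    a = nodes + (24 >= a)
if 38 != j:
    j = 5
else:
    m = print(nodes[24])
if 15 <= a:
    idx = idx * (24 > a)
    handle(m)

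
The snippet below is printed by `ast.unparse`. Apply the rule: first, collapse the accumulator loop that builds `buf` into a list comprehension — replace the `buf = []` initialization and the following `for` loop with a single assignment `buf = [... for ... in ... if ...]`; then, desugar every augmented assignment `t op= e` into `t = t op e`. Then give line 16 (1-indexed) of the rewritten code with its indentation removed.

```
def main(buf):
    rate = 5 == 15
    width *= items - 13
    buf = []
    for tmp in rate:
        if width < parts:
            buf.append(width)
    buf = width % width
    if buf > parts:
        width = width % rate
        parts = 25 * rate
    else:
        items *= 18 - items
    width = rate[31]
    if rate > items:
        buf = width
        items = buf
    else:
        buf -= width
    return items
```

Transformed code:
def main(buf):
    rate = 5 == 15
    width = width * (items - 13)
    buf = [width for tmp in rate if width < parts]
    buf = width % width
    if buf > parts:
        width = width % rate
        parts = 25 * rate
    else:
        items = items * (18 - items)
    width = rate[31]
    if rate > items:
        buf = width
        items = buf
    else:
        buf = buf - width
    return items

buf = buf - width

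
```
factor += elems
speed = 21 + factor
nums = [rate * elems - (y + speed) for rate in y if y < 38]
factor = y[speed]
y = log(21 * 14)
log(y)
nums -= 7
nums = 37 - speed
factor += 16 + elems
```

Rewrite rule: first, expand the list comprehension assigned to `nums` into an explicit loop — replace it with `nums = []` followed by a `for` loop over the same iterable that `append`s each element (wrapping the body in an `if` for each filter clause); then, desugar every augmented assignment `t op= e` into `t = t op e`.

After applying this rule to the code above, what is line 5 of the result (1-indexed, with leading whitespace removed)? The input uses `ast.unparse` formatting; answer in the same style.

if y < 38:

Transformed code:
factor = factor + elems
speed = 21 + factor
nums = []
for rate in y:
    if y < 38:
        nums.append(rate * elems - (y + speed))
factor = y[speed]
y = log(21 * 14)
log(y)
nums = nums - 7
nums = 37 - speed
factor = factor + (16 + elems)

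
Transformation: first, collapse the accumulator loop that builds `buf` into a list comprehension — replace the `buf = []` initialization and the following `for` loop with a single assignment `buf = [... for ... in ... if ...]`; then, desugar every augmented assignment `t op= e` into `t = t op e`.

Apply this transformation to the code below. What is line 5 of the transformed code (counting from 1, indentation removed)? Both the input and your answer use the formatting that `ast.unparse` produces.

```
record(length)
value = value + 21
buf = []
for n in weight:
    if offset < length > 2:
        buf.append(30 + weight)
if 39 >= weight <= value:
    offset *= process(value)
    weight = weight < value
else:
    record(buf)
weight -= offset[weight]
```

Transformed code:
record(length)
value = value + 21
buf = [30 + weight for n in weight if offset < length > 2]
if 39 >= weight <= value:
    offset = offset * process(value)
    weight = weight < value
else:
    record(buf)
weight = weight - offset[weight]

offset = offset * process(value)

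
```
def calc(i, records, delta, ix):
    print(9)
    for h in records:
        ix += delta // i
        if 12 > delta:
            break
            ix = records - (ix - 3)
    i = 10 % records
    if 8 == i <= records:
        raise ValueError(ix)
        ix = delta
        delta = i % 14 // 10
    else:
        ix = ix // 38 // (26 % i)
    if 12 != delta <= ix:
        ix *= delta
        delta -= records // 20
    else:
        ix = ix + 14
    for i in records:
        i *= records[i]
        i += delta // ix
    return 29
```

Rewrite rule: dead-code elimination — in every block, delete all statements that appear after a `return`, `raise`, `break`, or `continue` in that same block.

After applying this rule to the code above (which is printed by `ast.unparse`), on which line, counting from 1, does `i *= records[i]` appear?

18

Transformed code:
def calc(i, records, delta, ix):
    print(9)
    for h in records:
        ix += delta // i
        if 12 > delta:
            break
    i = 10 % records
    if 8 == i <= records:
        raise ValueError(ix)
    else:
        ix = ix // 38 // (26 % i)
    if 12 != delta <= ix:
        ix *= delta
        delta -= records // 20
    else:
        ix = ix + 14
    for i in records:
        i *= records[i]
        i += delta // ix
    return 29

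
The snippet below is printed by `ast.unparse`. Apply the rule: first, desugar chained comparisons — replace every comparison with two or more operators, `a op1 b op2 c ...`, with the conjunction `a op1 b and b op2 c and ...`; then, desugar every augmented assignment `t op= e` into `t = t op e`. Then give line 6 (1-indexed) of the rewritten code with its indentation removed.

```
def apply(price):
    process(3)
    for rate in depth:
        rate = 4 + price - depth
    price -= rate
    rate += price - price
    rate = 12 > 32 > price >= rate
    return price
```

Transformed code:
def apply(price):
    process(3)
    for rate in depth:
        rate = 4 + price - depth
    price = price - rate
    rate = rate + (price - price)
    rate = 12 > 32 and 32 > price and (price >= rate)
    return price

rate = rate + (price - price)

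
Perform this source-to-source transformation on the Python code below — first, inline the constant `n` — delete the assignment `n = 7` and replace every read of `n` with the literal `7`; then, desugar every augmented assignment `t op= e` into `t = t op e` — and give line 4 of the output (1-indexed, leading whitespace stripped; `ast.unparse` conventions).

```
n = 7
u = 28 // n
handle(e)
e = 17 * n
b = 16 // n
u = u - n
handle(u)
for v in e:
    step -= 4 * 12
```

b = 16 // 7

Transformed code:
u = 28 // 7
handle(e)
e = 17 * 7
b = 16 // 7
u = u - 7
handle(u)
for v in e:
    step = step - 4 * 12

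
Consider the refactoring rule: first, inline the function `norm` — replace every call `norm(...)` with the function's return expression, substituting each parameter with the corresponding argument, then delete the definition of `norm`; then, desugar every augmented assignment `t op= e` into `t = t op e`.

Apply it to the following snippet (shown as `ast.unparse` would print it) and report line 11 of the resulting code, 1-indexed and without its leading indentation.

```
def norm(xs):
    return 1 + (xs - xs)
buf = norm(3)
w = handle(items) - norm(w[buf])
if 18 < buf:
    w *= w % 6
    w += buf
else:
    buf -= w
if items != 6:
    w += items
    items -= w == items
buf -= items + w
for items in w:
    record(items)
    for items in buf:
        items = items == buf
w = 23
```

buf = buf - (items + w)

Transformed code:
buf = 1 + (3 - 3)
w = handle(items) - (1 + (w[buf] - w[buf]))
if 18 < buf:
    w = w * (w % 6)
    w = w + buf
else:
    buf = buf - w
if items != 6:
    w = w + items
    items = items - (w == items)
buf = buf - (items + w)
for items in w:
    record(items)
    for items in buf:
        items = items == buf
w = 23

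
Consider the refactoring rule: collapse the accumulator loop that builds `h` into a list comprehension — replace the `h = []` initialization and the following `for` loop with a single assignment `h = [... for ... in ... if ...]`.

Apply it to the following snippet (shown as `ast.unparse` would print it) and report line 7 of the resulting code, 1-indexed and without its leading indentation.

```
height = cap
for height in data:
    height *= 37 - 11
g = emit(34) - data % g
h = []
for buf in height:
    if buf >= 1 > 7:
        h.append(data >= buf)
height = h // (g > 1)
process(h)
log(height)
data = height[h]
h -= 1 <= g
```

process(h)

Transformed code:
height = cap
for height in data:
    height *= 37 - 11
g = emit(34) - data % g
h = [data >= buf for buf in height if buf >= 1 > 7]
height = h // (g > 1)
process(h)
log(height)
data = height[h]
h -= 1 <= g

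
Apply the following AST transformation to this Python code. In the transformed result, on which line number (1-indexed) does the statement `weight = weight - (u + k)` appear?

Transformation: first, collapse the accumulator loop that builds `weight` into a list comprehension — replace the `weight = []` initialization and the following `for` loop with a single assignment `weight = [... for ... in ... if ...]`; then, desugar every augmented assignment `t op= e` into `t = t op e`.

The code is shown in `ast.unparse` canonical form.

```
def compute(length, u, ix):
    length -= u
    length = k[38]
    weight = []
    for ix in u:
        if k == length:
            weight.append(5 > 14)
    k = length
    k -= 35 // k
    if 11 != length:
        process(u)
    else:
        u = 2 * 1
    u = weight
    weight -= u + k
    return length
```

Transformed code:
def compute(length, u, ix):
    length = length - u
    length = k[38]
    weight = [5 > 14 for ix in u if k == length]
    k = length
    k = k - 35 // k
    if 11 != length:
        process(u)
    else:
        u = 2 * 1
    u = weight
    weight = weight - (u + k)
    return length

12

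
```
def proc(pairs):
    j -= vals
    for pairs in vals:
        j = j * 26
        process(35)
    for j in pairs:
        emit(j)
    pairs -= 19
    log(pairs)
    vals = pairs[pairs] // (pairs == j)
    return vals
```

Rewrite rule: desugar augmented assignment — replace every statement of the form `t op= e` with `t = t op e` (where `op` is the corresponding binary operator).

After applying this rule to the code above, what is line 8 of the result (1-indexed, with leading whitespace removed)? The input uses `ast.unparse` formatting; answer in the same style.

Transformed code:
def proc(pairs):
    j = j - vals
    for pairs in vals:
        j = j * 26
        process(35)
    for j in pairs:
        emit(j)
    pairs = pairs - 19
    log(pairs)
    vals = pairs[pairs] // (pairs == j)
    return vals

pairs = pairs - 19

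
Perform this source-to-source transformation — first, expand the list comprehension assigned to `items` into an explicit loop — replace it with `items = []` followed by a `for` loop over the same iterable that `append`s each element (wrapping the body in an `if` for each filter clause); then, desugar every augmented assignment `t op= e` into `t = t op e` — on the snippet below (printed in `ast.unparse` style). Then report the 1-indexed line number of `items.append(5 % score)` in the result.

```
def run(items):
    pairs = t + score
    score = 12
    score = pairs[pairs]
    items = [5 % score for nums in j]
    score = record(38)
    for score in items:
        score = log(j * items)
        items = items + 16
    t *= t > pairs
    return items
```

Transformed code:
def run(items):
    pairs = t + score
    score = 12
    score = pairs[pairs]
    items = []
    for nums in j:
        items.append(5 % score)
    score = record(38)
    for score in items:
        score = log(j * items)
        items = items + 16
    t = t * (t > pairs)
    return items

7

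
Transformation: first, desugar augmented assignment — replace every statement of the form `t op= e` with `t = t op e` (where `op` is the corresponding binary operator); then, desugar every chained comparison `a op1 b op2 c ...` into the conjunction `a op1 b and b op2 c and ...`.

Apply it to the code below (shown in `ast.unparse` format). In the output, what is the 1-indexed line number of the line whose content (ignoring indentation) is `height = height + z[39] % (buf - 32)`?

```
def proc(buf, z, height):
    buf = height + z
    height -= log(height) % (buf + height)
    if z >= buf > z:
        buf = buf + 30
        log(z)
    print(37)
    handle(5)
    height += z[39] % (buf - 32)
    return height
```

Transformed code:
def proc(buf, z, height):
    buf = height + z
    height = height - log(height) % (buf + height)
    if z >= buf and buf > z:
        buf = buf + 30
        log(z)
    print(37)
    handle(5)
    height = height + z[39] % (buf - 32)
    return height

9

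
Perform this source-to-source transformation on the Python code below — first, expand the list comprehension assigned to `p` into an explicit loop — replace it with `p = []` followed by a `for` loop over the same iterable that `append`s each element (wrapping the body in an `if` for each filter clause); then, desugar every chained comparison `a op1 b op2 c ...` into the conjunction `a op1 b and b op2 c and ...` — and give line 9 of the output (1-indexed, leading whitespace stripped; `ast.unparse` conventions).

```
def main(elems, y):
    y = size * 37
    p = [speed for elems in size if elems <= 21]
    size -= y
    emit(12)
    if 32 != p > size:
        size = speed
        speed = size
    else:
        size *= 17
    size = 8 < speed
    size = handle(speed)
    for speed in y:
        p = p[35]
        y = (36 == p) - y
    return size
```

if 32 != p and p > size:

Transformed code:
def main(elems, y):
    y = size * 37
    p = []
    for elems in size:
        if elems <= 21:
            p.append(speed)
    size -= y
    emit(12)
    if 32 != p and p > size:
        size = speed
        speed = size
    else:
        size *= 17
    size = 8 < speed
    size = handle(speed)
    for speed in y:
        p = p[35]
        y = (36 == p) - y
    return size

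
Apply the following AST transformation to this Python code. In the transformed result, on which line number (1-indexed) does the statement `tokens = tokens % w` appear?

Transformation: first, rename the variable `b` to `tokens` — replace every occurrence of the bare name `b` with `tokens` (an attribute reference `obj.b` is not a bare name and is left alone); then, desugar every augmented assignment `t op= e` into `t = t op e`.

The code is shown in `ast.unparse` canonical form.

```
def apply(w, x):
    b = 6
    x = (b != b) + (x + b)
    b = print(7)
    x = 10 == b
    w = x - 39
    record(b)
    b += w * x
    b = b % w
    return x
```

Transformed code:
def apply(w, x):
    tokens = 6
    x = (tokens != tokens) + (x + tokens)
    tokens = print(7)
    x = 10 == tokens
    w = x - 39
    record(tokens)
    tokens = tokens + w * x
    tokens = tokens % w
    return x

9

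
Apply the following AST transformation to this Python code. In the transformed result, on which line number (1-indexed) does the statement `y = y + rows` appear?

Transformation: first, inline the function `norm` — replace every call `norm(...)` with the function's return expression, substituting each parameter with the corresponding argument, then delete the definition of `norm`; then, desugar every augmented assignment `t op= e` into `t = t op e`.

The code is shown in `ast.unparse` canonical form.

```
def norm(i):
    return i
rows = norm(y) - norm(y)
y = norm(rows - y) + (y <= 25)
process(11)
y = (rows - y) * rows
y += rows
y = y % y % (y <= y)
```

5

Transformed code:
rows = y - y
y = rows - y + (y <= 25)
process(11)
y = (rows - y) * rows
y = y + rows
y = y % y % (y <= y)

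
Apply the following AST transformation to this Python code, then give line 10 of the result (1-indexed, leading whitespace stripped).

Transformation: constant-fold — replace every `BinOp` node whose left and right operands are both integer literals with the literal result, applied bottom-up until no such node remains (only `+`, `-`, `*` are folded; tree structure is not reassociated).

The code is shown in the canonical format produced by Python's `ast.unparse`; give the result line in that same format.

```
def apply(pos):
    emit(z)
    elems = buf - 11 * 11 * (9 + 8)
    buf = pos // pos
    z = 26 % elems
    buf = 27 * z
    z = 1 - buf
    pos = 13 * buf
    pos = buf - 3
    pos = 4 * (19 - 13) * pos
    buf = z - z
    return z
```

Transformed code:
def apply(pos):
    emit(z)
    elems = buf - 2057
    buf = pos // pos
    z = 26 % elems
    buf = 27 * z
    z = 1 - buf
    pos = 13 * buf
    pos = buf - 3
    pos = 24 * pos
    buf = z - z
    return z

pos = 24 * pos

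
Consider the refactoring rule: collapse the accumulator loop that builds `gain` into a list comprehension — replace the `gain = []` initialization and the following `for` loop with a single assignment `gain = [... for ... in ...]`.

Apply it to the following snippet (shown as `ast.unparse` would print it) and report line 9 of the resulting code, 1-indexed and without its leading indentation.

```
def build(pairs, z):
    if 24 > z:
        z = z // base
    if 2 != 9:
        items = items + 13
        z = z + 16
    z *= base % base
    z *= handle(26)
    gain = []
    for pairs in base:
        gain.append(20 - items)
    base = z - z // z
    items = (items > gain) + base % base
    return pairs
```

Transformed code:
def build(pairs, z):
    if 24 > z:
        z = z // base
    if 2 != 9:
        items = items + 13
        z = z + 16
    z *= base % base
    z *= handle(26)
    gain = [20 - items for pairs in base]
    base = z - z // z
    items = (items > gain) + base % base
    return pairs

gain = [20 - items for pairs in base]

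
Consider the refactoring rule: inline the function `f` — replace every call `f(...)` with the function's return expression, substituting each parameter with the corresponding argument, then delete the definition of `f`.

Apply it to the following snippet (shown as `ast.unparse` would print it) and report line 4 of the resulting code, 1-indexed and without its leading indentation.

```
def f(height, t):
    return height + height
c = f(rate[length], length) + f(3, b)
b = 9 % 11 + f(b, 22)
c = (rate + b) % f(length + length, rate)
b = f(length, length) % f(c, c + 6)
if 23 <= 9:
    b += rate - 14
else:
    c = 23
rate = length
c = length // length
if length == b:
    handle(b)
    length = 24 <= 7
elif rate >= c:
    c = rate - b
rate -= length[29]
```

Transformed code:
c = rate[length] + rate[length] + (3 + 3)
b = 9 % 11 + (b + b)
c = (rate + b) % (length + length + (length + length))
b = (length + length) % (c + c)
if 23 <= 9:
    b += rate - 14
else:
    c = 23
rate = length
c = length // length
if length == b:
    handle(b)
    length = 24 <= 7
elif rate >= c:
    c = rate - b
rate -= length[29]

b = (length + length) % (c + c)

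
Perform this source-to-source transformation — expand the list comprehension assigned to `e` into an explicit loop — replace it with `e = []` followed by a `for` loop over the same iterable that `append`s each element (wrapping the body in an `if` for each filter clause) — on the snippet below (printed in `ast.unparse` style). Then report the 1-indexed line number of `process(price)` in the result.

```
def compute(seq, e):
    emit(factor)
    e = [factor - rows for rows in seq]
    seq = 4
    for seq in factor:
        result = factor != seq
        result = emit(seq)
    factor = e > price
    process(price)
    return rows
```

Transformed code:
def compute(seq, e):
    emit(factor)
    e = []
    for rows in seq:
        e.append(factor - rows)
    seq = 4
    for seq in factor:
        result = factor != seq
        result = emit(seq)
    factor = e > price
    process(price)
    return rows

11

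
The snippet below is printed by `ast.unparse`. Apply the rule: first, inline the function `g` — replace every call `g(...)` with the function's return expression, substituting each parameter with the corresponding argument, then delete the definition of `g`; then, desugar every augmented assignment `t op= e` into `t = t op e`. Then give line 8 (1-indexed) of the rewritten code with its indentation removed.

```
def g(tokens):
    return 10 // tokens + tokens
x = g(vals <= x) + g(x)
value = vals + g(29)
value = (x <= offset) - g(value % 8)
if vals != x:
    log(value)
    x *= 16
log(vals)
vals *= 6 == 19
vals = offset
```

vals = vals * (6 == 19)

Transformed code:
x = 10 // (vals <= x) + (vals <= x) + (10 // x + x)
value = vals + (10 // 29 + 29)
value = (x <= offset) - (10 // (value % 8) + value % 8)
if vals != x:
    log(value)
    x = x * 16
log(vals)
vals = vals * (6 == 19)
vals = offset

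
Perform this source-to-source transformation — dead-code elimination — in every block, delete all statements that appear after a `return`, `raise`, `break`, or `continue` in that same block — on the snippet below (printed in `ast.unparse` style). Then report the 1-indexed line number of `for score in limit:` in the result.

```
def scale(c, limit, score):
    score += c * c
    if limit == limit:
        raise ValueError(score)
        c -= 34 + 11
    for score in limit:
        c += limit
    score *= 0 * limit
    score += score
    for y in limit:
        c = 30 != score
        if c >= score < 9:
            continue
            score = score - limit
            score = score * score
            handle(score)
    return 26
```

Transformed code:
def scale(c, limit, score):
    score += c * c
    if limit == limit:
        raise ValueError(score)
    for score in limit:
        c += limit
    score *= 0 * limit
    score += score
    for y in limit:
        c = 30 != score
        if c >= score < 9:
            continue
    return 26

5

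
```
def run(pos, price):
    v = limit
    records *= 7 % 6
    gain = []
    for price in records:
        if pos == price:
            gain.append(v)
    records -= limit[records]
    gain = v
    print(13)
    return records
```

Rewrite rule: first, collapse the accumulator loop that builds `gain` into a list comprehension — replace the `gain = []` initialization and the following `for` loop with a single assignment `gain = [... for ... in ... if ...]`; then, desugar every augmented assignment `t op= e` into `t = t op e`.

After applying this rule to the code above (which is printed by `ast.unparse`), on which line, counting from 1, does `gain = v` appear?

Transformed code:
def run(pos, price):
    v = limit
    records = records * (7 % 6)
    gain = [v for price in records if pos == price]
    records = records - limit[records]
    gain = v
    print(13)
    return records

6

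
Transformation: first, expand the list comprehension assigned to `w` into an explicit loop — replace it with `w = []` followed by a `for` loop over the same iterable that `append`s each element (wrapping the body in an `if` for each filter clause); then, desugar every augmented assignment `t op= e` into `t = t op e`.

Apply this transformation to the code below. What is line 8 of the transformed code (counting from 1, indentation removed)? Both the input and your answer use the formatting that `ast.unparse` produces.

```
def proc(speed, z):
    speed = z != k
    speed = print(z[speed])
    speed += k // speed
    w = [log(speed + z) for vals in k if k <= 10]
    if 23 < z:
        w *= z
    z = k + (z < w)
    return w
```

Transformed code:
def proc(speed, z):
    speed = z != k
    speed = print(z[speed])
    speed = speed + k // speed
    w = []
    for vals in k:
        if k <= 10:
            w.append(log(speed + z))
    if 23 < z:
        w = w * z
    z = k + (z < w)
    return w

w.append(log(speed + z))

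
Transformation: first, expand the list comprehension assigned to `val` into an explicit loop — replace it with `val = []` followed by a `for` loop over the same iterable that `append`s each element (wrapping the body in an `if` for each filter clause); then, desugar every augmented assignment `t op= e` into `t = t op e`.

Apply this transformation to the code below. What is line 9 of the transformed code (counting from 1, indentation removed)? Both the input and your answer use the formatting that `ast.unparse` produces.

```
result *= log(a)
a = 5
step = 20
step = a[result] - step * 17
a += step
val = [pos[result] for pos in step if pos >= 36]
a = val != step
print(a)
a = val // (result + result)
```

val.append(pos[result])

Transformed code:
result = result * log(a)
a = 5
step = 20
step = a[result] - step * 17
a = a + step
val = []
for pos in step:
    if pos >= 36:
        val.append(pos[result])
a = val != step
print(a)
a = val // (result + result)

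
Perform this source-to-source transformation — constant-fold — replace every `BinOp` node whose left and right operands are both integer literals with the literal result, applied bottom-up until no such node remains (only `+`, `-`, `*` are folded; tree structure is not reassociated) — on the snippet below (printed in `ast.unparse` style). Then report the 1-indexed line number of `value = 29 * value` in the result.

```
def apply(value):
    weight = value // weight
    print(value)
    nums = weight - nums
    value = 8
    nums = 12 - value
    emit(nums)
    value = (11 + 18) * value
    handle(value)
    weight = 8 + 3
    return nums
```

Transformed code:
def apply(value):
    weight = value // weight
    print(value)
    nums = weight - nums
    value = 8
    nums = 12 - value
    emit(nums)
    value = 29 * value
    handle(value)
    weight = 11
    return nums

8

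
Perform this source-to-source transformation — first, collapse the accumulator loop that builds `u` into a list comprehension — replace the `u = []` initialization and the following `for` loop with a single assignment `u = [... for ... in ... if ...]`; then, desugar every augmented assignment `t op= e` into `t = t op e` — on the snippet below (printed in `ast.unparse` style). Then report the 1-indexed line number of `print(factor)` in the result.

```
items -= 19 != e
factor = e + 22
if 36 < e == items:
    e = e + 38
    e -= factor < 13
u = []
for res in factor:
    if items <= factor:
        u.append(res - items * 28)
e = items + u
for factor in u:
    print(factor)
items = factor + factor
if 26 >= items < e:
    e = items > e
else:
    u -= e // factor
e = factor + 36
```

9

Transformed code:
items = items - (19 != e)
factor = e + 22
if 36 < e == items:
    e = e + 38
    e = e - (factor < 13)
u = [res - items * 28 for res in factor if items <= factor]
e = items + u
for factor in u:
    print(factor)
items = factor + factor
if 26 >= items < e:
    e = items > e
else:
    u = u - e // factor
e = factor + 36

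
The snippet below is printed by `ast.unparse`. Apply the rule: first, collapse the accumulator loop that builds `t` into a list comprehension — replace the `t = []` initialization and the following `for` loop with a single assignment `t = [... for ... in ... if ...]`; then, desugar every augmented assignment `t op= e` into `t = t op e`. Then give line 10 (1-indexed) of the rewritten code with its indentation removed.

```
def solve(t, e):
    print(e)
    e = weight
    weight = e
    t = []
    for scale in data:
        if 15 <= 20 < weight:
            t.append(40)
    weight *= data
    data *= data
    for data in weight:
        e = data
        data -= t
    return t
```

data = data - t

Transformed code:
def solve(t, e):
    print(e)
    e = weight
    weight = e
    t = [40 for scale in data if 15 <= 20 < weight]
    weight = weight * data
    data = data * data
    for data in weight:
        e = data
        data = data - t
    return t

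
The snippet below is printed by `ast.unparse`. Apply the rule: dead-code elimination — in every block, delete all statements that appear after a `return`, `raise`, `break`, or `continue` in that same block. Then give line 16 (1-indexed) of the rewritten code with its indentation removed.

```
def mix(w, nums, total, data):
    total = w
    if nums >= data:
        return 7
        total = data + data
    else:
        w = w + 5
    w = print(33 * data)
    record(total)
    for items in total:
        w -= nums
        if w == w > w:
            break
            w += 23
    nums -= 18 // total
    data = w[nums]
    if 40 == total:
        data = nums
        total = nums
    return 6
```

data = nums

Transformed code:
def mix(w, nums, total, data):
    total = w
    if nums >= data:
        return 7
    else:
        w = w + 5
    w = print(33 * data)
    record(total)
    for items in total:
        w -= nums
        if w == w > w:
            break
    nums -= 18 // total
    data = w[nums]
    if 40 == total:
        data = nums
        total = nums
    return 6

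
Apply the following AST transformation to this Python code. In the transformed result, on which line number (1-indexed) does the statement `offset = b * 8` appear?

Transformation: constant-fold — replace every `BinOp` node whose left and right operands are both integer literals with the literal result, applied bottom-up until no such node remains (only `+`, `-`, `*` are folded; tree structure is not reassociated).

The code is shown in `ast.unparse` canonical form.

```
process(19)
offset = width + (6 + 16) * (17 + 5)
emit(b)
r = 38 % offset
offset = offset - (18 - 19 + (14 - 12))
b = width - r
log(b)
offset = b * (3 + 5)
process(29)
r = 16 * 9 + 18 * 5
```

8

Transformed code:
process(19)
offset = width + 484
emit(b)
r = 38 % offset
offset = offset - 1
b = width - r
log(b)
offset = b * 8
process(29)
r = 234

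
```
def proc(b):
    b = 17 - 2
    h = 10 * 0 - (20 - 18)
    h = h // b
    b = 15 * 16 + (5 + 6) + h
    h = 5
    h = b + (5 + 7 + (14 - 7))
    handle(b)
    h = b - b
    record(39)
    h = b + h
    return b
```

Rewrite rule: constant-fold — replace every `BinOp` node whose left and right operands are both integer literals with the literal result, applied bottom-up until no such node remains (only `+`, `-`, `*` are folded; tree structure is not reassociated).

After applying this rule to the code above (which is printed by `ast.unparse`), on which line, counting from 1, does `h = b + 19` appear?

Transformed code:
def proc(b):
    b = 15
    h = -2
    h = h // b
    b = 251 + h
    h = 5
    h = b + 19
    handle(b)
    h = b - b
    record(39)
    h = b + h
    return b

7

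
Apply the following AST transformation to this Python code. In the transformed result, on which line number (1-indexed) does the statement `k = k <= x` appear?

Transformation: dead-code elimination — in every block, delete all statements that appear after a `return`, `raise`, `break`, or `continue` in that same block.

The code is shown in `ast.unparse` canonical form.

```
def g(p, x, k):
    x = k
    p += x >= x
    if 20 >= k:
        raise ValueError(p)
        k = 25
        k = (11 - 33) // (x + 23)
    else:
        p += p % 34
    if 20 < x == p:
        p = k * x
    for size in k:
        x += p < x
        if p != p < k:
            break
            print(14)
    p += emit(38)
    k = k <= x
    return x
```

Transformed code:
def g(p, x, k):
    x = k
    p += x >= x
    if 20 >= k:
        raise ValueError(p)
    else:
        p += p % 34
    if 20 < x == p:
        p = k * x
    for size in k:
        x += p < x
        if p != p < k:
            break
    p += emit(38)
    k = k <= x
    return x

15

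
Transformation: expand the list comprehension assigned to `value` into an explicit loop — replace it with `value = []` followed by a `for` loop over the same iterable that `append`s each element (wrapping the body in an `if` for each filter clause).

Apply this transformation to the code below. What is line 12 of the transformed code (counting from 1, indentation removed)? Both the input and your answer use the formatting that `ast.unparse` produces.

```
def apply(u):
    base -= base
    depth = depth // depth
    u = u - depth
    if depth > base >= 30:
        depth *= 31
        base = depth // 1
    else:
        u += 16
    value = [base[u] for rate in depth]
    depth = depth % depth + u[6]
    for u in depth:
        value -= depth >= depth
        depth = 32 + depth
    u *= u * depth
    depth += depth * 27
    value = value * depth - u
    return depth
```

value.append(base[u])

Transformed code:
def apply(u):
    base -= base
    depth = depth // depth
    u = u - depth
    if depth > base >= 30:
        depth *= 31
        base = depth // 1
    else:
        u += 16
    value = []
    for rate in depth:
        value.append(base[u])
    depth = depth % depth + u[6]
    for u in depth:
        value -= depth >= depth
        depth = 32 + depth
    u *= u * depth
    depth += depth * 27
    value = value * depth - u
    return depth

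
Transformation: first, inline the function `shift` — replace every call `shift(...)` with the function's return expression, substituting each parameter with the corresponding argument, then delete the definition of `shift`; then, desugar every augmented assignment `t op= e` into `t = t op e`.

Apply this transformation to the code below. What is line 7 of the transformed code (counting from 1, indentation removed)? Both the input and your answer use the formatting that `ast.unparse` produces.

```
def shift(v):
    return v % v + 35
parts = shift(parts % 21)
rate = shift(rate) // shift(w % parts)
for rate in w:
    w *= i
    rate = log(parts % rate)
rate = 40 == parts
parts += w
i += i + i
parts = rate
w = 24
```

parts = parts + w

Transformed code:
parts = parts % 21 % (parts % 21) + 35
rate = (rate % rate + 35) // (w % parts % (w % parts) + 35)
for rate in w:
    w = w * i
    rate = log(parts % rate)
rate = 40 == parts
parts = parts + w
i = i + (i + i)
parts = rate
w = 24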